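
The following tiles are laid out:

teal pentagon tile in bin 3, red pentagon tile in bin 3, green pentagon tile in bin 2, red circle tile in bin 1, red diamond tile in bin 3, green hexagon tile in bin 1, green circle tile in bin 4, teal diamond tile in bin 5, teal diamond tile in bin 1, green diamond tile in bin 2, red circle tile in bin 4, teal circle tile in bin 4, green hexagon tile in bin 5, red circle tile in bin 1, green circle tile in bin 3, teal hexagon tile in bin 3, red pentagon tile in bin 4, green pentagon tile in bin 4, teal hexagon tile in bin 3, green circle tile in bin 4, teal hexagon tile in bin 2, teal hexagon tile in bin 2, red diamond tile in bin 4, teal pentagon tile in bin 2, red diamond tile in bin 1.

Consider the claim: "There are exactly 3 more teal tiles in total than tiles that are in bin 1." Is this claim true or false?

There are 9 teal tiles.
There are 5 tiles in bin 1.
The claim requires 9 − 5 (= 4) to equal 3, which does not hold.

False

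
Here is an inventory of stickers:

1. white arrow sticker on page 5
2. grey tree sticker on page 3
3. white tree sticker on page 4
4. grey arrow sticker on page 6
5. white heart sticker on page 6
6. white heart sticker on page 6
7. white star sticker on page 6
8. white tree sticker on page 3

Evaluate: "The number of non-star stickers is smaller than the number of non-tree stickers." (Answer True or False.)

False

non-star stickers: 7.
non-tree stickers: 5.
The claim requires 7 < 5, which does not hold.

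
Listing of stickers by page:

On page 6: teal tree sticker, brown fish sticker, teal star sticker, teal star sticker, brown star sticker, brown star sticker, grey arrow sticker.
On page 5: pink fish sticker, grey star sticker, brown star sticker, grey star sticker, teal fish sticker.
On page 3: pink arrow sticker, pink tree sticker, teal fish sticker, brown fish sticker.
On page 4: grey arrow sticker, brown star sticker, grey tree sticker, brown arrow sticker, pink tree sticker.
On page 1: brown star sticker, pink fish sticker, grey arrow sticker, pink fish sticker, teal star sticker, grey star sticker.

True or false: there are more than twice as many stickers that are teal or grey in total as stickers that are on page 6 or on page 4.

stickers that are teal or grey: 13.
stickers on page 6 or on page 4: 12.
The claim requires 13 > 2 × 12 = 24, which does not hold.

False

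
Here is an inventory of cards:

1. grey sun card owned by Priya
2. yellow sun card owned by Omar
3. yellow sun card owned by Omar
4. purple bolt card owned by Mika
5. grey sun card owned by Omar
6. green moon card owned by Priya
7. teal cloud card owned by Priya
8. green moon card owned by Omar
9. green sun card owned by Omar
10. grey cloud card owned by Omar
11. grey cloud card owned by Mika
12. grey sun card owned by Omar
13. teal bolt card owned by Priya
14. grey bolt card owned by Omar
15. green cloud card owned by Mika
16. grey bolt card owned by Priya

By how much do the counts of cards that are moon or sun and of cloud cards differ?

cards that are moon or sun: 8. cloud cards: 4.
|8 − 4| = 8 − 4 = 4.

4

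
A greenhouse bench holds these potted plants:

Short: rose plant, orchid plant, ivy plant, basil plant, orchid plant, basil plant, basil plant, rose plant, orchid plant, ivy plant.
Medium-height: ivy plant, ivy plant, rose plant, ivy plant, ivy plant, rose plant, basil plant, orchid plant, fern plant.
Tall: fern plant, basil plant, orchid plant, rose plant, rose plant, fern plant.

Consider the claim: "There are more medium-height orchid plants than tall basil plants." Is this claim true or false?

False

There is 1 medium-height orchid plant.
There is 1 tall basil plant.
The claim requires 1 > 1, which does not hold.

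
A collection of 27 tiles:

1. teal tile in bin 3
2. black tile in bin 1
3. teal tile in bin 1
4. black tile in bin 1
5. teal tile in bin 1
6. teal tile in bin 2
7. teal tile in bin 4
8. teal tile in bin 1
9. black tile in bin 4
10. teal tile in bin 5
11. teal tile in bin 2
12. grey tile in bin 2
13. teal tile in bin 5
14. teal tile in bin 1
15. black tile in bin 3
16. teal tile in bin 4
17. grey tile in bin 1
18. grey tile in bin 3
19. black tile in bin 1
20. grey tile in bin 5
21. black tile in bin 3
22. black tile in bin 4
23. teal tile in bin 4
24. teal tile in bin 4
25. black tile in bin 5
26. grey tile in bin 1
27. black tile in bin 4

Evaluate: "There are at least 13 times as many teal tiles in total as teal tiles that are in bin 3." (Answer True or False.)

True

There are 13 teal tiles.
There is 1 teal tile in bin 3.
The claim requires 13 ≥ 13 × 1 = 13, which holds.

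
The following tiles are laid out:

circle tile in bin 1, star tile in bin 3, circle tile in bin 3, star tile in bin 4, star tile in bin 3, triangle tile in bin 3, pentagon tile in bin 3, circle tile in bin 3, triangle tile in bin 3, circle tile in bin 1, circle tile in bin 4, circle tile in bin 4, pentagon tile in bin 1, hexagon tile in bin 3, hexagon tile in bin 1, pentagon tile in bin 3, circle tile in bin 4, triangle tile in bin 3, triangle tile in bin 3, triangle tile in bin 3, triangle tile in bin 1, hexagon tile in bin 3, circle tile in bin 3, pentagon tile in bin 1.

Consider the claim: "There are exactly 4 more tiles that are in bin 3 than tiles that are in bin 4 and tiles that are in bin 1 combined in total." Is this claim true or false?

True

|tiles in bin 3| = 14.
tiles in bin 4: 4; tiles in bin 1: 6; combined: 4 + 6 = 10.
The claim requires 14 − 10 (= 4) to equal 4, which holds.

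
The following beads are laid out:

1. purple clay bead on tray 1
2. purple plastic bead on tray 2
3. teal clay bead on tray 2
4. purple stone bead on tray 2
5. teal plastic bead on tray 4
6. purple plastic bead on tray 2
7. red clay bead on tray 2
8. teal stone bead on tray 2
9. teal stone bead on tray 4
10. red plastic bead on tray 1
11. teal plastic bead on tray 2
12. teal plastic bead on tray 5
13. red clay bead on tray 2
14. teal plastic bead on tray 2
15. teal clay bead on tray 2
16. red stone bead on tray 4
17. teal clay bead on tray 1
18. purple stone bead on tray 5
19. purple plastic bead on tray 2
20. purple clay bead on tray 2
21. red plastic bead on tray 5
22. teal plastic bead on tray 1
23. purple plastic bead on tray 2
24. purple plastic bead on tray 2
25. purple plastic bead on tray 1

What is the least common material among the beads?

stone

Counts by material: plastic 13, clay 7, stone 5.
The minimum is 5, held uniquely by stone.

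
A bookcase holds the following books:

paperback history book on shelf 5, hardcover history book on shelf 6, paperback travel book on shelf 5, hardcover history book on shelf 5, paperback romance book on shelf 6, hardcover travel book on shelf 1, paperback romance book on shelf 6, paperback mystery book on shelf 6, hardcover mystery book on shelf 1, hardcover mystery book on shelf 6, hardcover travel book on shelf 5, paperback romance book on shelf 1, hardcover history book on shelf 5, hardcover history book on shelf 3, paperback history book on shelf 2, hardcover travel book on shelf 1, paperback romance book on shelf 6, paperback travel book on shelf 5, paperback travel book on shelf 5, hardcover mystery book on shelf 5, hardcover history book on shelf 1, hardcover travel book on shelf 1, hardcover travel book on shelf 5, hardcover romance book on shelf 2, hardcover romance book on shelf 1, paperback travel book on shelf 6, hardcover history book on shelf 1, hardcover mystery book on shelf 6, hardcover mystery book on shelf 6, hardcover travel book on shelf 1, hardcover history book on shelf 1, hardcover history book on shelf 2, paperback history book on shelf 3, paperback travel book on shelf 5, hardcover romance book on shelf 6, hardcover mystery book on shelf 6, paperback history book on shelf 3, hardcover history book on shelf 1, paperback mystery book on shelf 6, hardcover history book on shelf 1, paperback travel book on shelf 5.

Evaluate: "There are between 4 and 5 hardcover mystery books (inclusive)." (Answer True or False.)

|hardcover mystery books| = 6.
The claim requires 4 ≤ 6 ≤ 5, which does not hold.

False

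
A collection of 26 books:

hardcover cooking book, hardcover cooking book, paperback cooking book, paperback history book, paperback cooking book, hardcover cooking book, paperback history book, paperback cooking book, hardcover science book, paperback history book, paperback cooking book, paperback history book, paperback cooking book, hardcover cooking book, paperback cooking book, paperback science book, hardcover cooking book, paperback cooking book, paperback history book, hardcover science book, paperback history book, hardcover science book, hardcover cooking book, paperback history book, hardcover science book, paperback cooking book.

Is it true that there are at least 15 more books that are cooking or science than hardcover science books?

books that are cooking or science: 19.
hardcover science books: 4.
The claim requires 19 − 4 = 15 ≥ 15, which holds.

True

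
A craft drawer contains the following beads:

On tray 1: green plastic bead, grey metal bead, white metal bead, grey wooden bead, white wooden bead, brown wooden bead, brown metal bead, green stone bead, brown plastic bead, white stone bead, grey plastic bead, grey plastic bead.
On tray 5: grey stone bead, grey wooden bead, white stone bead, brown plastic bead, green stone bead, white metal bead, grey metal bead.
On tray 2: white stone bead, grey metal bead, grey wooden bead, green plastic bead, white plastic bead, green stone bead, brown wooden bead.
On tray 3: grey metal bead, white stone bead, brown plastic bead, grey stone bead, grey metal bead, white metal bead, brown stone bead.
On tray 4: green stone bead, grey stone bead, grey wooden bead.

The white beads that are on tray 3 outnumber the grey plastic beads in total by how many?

white beads on tray 3: 2.
grey plastic beads: 2.
2 − 2 = 0.

0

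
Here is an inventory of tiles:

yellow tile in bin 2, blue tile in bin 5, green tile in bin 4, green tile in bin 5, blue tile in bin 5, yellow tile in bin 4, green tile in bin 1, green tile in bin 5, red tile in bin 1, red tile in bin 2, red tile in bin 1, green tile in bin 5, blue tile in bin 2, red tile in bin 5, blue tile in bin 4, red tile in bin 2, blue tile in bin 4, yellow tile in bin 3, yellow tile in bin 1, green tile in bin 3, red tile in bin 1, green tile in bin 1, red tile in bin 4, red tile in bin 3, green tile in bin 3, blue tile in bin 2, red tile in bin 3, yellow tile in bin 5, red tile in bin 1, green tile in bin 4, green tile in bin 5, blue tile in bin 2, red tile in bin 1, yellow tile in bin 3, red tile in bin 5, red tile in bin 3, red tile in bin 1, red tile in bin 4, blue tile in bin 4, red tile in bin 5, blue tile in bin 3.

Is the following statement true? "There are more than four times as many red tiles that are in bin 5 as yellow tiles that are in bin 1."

False

|red tiles in bin 5| = 3.
|yellow tiles in bin 1| = 1.
The claim requires 3 > 4 × 1 = 4, which does not hold.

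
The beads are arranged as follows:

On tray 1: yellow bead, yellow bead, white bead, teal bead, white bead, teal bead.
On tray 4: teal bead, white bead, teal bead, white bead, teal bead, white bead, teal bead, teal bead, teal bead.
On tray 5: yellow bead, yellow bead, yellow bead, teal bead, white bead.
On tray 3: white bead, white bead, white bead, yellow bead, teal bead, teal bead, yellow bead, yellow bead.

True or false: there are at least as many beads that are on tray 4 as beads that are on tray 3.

True

beads on tray 4: 9.
beads on tray 3: 8.
The claim requires 9 ≥ 8, which holds.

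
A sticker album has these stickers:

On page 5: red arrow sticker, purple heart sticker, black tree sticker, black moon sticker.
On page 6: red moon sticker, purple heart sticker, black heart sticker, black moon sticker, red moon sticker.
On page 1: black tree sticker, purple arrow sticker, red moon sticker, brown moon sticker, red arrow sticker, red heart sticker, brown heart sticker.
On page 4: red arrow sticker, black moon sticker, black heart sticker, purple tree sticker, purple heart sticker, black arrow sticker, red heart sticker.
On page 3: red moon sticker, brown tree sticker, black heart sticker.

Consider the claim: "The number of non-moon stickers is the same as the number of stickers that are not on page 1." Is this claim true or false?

False

There are 18 non-moon stickers.
There are 19 stickers that are not on page 1.
The claim requires 18 = 19, which does not hold.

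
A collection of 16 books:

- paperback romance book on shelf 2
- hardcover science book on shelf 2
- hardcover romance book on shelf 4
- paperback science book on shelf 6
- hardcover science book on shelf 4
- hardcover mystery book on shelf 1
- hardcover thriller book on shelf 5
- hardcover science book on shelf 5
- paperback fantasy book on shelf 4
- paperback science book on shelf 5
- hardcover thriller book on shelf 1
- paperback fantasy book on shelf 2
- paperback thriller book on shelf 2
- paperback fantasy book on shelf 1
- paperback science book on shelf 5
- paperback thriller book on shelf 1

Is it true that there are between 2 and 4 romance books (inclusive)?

True

|romance books| = 2.
The claim requires 2 ≤ 2 ≤ 4, which holds.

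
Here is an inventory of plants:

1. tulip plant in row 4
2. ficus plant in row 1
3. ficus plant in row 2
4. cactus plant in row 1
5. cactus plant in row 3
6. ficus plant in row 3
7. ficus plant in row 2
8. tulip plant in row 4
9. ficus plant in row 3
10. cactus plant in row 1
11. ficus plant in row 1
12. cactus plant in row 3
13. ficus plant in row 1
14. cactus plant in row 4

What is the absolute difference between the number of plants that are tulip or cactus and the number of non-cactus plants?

plants that are tulip or cactus: 7. non-cactus plants: 9.
|7 − 9| = 9 − 7 = 2.

2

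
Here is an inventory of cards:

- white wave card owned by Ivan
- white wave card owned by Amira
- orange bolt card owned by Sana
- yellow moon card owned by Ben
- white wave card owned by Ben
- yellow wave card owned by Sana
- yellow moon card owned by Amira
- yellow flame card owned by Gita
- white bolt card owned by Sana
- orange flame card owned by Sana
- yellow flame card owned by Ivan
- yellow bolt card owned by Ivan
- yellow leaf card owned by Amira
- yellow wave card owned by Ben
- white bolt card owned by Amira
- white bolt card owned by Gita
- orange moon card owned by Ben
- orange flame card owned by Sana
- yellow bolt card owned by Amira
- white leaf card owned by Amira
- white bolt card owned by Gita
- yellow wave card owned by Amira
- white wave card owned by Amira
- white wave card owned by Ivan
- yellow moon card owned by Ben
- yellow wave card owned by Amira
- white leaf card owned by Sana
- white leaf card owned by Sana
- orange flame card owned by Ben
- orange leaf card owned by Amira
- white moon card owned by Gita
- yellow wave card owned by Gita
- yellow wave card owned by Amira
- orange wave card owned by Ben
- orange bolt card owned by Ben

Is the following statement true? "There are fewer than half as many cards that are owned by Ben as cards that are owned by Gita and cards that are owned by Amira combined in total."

False

cards owned by Ben: 8.
cards owned by Gita: 5; cards owned by Amira: 11; combined: 5 + 11 = 16.
The claim requires 2 × 8 = 16 < 16, which does not hold.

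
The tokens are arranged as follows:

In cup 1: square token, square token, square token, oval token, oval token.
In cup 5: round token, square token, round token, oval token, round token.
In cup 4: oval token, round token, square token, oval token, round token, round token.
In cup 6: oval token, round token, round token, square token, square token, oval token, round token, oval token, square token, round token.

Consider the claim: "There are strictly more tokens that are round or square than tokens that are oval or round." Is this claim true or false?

False

There are 18 tokens that are round or square.
There are 18 tokens that are oval or round.
The claim requires 18 > 18, which does not hold.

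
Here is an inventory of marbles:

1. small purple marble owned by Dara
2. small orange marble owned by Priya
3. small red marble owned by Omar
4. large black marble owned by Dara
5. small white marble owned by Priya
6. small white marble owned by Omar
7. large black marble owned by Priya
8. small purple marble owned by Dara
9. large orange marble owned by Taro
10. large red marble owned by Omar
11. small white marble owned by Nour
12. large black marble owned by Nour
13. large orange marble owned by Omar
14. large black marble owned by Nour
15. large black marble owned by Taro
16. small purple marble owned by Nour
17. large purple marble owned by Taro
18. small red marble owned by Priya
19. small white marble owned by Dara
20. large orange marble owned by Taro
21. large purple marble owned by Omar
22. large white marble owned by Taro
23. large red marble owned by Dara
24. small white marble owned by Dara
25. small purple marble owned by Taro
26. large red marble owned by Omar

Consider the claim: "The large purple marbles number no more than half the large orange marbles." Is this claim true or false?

large purple marbles: 2.
large orange marbles: 3.
The claim requires 2 × 2 = 4 ≤ 3, which does not hold.

False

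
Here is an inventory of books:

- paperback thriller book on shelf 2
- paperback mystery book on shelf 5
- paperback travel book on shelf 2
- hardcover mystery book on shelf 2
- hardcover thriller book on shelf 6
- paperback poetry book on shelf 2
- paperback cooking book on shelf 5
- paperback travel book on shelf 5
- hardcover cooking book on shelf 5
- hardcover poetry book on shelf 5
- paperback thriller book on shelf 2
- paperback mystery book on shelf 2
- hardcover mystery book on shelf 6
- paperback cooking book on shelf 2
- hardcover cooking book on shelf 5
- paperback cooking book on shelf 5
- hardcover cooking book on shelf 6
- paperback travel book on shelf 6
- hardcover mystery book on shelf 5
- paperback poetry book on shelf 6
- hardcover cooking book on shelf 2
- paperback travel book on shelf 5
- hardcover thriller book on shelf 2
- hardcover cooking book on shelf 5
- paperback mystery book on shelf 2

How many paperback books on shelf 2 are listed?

7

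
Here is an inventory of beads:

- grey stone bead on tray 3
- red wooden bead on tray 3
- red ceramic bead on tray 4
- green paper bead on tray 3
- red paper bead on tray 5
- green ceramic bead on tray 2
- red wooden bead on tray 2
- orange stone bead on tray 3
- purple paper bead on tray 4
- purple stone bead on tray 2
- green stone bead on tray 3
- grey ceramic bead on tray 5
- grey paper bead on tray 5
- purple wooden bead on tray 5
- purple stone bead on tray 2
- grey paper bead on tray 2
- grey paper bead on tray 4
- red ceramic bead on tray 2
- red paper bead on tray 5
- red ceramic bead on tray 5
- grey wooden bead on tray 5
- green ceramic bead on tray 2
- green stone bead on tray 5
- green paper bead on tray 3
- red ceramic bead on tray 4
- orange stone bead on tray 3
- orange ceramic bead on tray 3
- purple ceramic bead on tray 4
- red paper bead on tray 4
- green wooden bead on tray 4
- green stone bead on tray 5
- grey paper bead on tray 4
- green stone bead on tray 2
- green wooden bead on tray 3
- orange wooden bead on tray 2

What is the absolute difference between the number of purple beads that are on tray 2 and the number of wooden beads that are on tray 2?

0

purple beads on tray 2: 2. wooden beads on tray 2: 2.
|2 − 2| = 2 − 2 = 0.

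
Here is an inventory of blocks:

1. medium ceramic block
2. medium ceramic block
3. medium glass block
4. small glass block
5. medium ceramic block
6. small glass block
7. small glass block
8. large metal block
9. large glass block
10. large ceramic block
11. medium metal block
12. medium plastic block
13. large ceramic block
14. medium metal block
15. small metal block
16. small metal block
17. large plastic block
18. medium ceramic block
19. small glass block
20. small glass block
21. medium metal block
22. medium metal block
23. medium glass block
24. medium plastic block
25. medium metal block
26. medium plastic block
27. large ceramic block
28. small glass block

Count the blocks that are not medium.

14

Total blocks: 28; with the excluded value: 14; remaining 28 − 14 = 14.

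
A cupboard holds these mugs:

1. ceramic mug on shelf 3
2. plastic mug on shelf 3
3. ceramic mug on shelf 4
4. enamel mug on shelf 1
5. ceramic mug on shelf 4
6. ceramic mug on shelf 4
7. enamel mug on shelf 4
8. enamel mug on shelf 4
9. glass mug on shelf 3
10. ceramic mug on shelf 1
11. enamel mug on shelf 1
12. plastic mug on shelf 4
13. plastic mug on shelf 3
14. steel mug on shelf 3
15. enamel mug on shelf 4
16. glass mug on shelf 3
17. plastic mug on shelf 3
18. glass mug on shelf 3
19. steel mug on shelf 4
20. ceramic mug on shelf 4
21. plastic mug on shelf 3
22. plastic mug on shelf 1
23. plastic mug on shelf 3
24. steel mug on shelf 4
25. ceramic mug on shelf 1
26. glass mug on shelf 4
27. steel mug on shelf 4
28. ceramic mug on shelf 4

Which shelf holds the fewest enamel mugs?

shelf 3

Counts by shelf (restricted to enamel mugs): shelf 4→3, shelf 1→2, shelf 3→0.
The minimum is 0, held uniquely by shelf 3.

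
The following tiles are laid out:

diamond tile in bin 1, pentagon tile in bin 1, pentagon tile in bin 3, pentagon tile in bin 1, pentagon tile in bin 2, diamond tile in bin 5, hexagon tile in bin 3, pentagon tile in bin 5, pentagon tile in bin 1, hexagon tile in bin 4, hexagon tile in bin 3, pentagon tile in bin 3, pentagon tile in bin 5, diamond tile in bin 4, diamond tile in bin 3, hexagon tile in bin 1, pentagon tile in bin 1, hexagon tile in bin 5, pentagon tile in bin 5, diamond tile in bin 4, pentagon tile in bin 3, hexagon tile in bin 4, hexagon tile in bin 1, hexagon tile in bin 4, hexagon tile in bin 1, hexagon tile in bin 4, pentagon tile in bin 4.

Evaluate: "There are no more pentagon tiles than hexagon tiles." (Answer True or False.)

|pentagon tiles| = 12.
|hexagon tiles| = 10.
The claim requires 12 ≤ 10, which does not hold.

False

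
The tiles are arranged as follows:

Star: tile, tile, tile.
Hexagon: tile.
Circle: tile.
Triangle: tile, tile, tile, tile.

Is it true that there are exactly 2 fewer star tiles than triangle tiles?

star tiles: 3.
triangle tiles: 4.
The claim requires 4 − 3 (= 1) to equal 2, which does not hold.

False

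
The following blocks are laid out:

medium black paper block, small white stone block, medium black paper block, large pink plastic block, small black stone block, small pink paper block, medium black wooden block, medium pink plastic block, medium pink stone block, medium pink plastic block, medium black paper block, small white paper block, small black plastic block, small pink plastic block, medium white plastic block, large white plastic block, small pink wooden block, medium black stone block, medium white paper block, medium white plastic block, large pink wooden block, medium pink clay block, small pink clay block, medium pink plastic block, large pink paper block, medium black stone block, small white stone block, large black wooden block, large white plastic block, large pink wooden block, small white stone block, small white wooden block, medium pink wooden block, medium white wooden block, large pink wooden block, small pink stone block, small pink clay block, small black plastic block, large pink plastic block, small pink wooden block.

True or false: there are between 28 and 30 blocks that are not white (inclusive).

There are 29 blocks that are not white.
The claim requires 28 ≤ 29 ≤ 30, which holds.

True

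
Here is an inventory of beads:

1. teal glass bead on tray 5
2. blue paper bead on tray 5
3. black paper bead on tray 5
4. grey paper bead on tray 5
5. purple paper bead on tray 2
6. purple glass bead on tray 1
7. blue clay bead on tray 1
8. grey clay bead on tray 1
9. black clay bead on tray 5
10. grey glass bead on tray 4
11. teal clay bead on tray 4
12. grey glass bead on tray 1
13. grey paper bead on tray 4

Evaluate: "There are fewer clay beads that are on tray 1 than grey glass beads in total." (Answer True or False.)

clay beads on tray 1: 2.
grey glass beads: 2.
The claim requires 2 < 2, which does not hold.

False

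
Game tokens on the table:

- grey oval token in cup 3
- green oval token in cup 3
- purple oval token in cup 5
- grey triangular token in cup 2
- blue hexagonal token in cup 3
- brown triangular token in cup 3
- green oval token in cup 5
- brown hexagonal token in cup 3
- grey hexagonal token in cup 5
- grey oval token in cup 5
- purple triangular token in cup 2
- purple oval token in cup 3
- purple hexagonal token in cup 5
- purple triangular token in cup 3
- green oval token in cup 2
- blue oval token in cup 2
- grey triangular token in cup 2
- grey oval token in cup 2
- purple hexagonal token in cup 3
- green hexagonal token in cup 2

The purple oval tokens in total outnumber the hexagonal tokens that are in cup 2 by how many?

1

purple oval tokens: 2.
hexagonal tokens in cup 2: 1.
2 − 1 = 1.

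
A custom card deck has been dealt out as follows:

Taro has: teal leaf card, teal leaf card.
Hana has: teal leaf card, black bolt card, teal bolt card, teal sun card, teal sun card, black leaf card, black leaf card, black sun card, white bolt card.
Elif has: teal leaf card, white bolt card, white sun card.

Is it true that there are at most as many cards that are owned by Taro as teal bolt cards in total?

False

|cards owned by Taro| = 2.
|teal bolt cards| = 1.
The claim requires 2 ≤ 1, which does not hold.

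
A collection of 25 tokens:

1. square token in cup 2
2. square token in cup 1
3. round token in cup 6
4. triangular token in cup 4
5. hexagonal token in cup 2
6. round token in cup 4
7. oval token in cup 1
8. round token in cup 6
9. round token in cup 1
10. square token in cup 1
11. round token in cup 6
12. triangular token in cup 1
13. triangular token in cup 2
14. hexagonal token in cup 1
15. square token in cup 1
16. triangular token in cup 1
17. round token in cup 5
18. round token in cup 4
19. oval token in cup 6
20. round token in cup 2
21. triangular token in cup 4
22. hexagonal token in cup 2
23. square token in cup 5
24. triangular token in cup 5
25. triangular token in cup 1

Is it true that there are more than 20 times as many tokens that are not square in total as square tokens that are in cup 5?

|tokens that are not square| = 20.
|square tokens in cup 5| = 1.
The claim requires 20 > 20 × 1 = 20, which does not hold.

False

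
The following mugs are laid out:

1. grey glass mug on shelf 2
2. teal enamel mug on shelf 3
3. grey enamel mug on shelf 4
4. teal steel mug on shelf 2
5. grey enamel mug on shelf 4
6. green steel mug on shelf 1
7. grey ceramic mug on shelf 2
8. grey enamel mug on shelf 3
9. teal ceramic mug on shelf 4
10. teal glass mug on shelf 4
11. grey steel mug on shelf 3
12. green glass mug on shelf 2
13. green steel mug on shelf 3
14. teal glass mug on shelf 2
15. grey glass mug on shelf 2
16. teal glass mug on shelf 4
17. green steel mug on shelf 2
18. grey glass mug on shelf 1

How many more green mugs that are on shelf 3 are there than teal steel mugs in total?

green mugs on shelf 3: 1.
teal steel mugs: 1.
1 − 1 = 0.

0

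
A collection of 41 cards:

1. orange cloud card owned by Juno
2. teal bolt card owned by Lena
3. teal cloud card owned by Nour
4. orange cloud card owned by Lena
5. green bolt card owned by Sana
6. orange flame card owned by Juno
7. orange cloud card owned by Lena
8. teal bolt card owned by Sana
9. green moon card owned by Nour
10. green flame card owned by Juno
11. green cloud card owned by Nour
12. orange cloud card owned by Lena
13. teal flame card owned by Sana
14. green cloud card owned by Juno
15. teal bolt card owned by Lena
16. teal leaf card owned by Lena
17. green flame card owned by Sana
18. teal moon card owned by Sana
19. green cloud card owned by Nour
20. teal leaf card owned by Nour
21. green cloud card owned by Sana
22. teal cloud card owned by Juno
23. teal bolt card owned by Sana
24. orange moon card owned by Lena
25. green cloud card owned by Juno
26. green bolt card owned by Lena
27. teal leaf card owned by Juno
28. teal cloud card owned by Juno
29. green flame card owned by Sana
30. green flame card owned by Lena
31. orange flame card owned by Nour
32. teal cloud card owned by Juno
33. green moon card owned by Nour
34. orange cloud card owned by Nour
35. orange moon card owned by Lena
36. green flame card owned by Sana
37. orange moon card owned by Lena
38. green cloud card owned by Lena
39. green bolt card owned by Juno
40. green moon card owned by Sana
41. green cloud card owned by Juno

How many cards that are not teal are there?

28

Total cards: 41; with the excluded value: 13; remaining 41 − 13 = 28.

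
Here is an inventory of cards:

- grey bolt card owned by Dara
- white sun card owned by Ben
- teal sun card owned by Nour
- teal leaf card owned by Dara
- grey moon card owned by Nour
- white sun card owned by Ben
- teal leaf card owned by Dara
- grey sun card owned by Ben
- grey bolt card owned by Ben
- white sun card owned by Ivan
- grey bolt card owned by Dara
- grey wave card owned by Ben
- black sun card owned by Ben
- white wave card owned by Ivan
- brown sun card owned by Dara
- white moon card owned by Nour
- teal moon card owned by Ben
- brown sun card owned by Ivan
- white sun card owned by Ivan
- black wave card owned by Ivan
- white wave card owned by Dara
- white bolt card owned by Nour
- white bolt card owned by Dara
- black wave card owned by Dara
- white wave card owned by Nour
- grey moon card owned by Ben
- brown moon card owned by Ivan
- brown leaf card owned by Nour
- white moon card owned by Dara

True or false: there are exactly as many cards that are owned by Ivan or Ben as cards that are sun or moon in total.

|cards owned by Ivan or Ben| = 14.
|cards that are sun or moon| = 15.
The claim requires 14 = 15, which does not hold.

False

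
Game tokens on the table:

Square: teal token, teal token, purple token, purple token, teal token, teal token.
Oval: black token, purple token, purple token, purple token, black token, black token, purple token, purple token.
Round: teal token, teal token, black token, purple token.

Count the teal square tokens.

4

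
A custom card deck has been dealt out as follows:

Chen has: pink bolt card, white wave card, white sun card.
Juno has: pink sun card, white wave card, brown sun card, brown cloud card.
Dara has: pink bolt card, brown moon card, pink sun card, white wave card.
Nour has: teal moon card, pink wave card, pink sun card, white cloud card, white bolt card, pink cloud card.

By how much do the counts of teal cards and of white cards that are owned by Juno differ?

0

teal cards: 1. white cards owned by Juno: 1.
|1 − 1| = 1 − 1 = 0.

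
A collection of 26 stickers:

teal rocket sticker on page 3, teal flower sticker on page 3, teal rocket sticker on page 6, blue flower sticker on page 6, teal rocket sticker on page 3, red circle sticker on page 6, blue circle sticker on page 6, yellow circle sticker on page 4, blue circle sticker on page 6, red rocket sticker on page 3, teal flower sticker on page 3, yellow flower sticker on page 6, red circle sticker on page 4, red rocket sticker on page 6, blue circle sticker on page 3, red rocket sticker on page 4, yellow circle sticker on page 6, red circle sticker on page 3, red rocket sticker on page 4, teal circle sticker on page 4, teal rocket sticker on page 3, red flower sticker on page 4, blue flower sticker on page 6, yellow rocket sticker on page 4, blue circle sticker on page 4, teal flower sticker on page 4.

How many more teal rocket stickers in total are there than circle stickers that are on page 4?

teal rocket stickers: 4.
circle stickers on page 4: 4.
4 − 4 = 0.

0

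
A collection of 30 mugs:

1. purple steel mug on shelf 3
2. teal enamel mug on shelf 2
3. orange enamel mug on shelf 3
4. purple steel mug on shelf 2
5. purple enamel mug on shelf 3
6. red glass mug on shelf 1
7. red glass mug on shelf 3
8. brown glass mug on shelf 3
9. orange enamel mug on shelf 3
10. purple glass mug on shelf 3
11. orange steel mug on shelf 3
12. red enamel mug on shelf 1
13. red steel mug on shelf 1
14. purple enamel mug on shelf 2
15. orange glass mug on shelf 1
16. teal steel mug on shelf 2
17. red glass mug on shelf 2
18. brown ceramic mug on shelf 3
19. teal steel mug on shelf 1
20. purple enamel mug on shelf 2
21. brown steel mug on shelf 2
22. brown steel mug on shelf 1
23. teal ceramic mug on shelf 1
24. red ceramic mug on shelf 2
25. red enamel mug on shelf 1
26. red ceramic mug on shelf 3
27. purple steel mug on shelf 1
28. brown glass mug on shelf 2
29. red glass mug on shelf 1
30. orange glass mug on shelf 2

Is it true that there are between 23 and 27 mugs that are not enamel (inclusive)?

False

|mugs that are not enamel| = 22.
The claim requires 23 ≤ 22 ≤ 27, which does not hold.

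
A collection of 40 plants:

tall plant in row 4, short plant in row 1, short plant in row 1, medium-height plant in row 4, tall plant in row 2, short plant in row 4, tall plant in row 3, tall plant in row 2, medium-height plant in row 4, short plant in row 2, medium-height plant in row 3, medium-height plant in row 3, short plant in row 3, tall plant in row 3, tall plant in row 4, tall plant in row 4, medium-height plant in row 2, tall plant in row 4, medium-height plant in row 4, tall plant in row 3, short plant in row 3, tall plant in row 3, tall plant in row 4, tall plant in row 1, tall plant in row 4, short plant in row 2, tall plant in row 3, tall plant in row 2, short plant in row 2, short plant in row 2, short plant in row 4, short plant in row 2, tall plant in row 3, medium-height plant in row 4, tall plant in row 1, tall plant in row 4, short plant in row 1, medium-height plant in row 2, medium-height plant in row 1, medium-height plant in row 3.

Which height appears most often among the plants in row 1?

short

Counts by height (restricted to plants in row 1): short 3, tall 2, medium-height 1.
The maximum is 3, held uniquely by short.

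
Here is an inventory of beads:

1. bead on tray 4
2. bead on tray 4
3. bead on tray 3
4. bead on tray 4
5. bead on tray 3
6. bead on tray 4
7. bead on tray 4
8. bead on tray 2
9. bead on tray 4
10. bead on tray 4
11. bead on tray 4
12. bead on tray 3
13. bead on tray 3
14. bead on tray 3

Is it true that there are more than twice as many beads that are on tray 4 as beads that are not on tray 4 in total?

False

There are 8 beads on tray 4.
There are 6 beads that are not on tray 4.
The claim requires 8 > 2 × 6 = 12, which does not hold.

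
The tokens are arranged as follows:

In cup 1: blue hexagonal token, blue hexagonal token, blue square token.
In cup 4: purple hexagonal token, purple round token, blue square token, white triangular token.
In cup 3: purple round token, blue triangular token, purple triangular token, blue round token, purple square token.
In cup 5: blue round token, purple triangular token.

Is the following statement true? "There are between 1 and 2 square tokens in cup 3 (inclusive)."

True

|square tokens in cup 3| = 1.
The claim requires 1 ≤ 1 ≤ 2, which holds.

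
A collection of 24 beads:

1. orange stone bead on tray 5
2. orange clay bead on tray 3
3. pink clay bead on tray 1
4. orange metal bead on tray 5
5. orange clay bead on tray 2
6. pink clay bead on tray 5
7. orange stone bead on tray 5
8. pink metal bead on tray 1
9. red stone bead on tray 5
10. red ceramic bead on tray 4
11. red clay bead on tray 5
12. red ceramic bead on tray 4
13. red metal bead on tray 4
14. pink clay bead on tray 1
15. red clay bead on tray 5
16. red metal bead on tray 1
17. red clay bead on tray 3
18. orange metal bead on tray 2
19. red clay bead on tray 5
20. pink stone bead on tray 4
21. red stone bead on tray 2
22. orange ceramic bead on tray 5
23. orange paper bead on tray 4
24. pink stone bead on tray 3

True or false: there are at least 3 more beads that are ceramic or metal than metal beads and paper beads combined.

There are 8 beads that are ceramic or metal.
metal beads: 5; paper beads: 1; combined: 5 + 1 = 6.
The claim requires 8 − 6 = 2 ≥ 3, which does not hold.

False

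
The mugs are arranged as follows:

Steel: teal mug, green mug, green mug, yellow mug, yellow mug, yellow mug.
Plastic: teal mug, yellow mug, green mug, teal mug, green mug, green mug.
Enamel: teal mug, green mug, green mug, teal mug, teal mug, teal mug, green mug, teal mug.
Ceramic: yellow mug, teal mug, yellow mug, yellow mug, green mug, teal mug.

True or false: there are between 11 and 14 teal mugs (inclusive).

teal mugs: 10.
The claim requires 11 ≤ 10 ≤ 14, which does not hold.

False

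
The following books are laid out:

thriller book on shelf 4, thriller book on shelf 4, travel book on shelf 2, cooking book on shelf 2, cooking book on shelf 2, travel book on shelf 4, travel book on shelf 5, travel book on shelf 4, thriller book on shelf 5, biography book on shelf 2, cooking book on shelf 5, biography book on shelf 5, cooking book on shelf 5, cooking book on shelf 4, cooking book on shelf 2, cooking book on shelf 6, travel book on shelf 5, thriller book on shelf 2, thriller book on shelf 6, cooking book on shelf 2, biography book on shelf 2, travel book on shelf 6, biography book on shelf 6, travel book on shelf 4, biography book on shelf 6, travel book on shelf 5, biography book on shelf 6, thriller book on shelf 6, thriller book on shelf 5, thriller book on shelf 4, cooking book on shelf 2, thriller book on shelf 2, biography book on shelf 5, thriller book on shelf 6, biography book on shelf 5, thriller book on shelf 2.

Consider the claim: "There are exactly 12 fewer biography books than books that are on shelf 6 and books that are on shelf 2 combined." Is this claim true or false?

There are 8 biography books.
books on shelf 6: 8; books on shelf 2: 11; combined: 8 + 11 = 19.
The claim requires 19 − 8 (= 11) to equal 12, which does not hold.

False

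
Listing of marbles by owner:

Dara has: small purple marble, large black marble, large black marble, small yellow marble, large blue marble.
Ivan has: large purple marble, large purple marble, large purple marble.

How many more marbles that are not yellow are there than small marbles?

5

marbles that are not yellow: 7.
small marbles: 2.
7 − 2 = 5.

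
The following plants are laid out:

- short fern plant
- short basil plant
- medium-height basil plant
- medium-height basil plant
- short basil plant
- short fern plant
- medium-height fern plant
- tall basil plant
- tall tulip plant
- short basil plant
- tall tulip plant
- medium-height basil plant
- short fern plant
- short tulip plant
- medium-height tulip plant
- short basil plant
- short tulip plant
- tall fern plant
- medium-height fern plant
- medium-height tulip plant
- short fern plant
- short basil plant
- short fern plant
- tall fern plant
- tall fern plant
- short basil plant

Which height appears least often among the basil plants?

Counts by height (restricted to basil plants): short 6, medium-height 3, tall 1.
The minimum is 1, held uniquely by tall.

tall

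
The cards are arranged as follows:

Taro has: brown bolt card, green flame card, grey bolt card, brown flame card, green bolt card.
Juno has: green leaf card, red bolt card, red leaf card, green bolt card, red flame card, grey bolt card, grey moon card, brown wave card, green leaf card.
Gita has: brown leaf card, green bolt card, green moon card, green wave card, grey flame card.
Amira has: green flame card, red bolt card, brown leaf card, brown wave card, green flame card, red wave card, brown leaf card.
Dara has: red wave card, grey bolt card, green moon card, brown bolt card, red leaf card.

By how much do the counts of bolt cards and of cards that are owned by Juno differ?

bolt cards: 10. cards owned by Juno: 9.
|10 − 9| = 10 − 9 = 1.

1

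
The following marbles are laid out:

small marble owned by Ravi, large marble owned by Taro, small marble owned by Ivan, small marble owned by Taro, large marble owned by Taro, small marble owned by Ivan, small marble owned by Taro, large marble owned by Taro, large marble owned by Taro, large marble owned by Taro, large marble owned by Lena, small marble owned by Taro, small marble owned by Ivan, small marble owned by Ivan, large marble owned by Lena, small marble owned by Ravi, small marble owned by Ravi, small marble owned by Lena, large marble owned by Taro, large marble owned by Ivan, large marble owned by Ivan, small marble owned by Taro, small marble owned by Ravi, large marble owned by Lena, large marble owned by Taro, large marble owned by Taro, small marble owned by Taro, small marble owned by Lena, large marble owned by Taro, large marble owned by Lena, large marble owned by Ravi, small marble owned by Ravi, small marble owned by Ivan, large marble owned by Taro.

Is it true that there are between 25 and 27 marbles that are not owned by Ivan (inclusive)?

|marbles that are not owned by Ivan| = 27.
The claim requires 25 ≤ 27 ≤ 27, which holds.

True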